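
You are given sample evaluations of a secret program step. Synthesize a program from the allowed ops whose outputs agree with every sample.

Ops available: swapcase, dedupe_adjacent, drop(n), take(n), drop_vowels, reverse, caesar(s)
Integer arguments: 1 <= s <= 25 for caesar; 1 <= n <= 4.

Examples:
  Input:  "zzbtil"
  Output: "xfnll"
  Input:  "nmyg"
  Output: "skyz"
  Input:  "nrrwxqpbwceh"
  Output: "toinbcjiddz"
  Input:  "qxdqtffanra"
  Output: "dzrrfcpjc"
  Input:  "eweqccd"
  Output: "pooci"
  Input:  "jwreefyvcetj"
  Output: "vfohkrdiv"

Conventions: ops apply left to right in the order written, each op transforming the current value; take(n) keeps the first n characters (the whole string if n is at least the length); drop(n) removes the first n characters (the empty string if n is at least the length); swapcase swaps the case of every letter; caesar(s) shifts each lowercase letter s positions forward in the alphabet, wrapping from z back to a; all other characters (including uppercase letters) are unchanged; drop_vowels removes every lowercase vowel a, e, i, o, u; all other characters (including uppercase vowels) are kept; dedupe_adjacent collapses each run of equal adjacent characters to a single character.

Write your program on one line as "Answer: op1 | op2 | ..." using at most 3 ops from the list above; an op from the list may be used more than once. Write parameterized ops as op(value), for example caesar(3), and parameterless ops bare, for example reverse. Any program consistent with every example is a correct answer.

reverse | drop_vowels | caesar(12)

Check, running the answer program on each example:
  "zzbtil" -> "litbzz" -> "ltbzz" -> "xfnll"
  "nmyg" -> "gymn" -> "gymn" -> "skyz"
  "nrrwxqpbwceh" -> "hecwbpqxwrrn" -> "hcwbpqxwrrn" -> "toinbcjiddz"
  "qxdqtffanra" -> "arnafftqdxq" -> "rnfftqdxq" -> "dzrrfcpjc"
  "eweqccd" -> "dccqewe" -> "dccqw" -> "pooci"
  "jwreefyvcetj" -> "jtecvyfeerwj" -> "jtcvyfrwj" -> "vfohkrdiv"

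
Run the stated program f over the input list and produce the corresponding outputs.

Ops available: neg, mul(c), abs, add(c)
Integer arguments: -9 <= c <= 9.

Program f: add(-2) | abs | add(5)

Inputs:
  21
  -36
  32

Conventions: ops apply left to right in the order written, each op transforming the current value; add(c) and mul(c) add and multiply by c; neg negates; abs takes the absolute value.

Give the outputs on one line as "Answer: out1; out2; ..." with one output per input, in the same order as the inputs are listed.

Execution, op by op:
  21 -> 19 -> 19 -> 24
  -36 -> -38 -> 38 -> 43
  32 -> 30 -> 30 -> 35

24; 43; 35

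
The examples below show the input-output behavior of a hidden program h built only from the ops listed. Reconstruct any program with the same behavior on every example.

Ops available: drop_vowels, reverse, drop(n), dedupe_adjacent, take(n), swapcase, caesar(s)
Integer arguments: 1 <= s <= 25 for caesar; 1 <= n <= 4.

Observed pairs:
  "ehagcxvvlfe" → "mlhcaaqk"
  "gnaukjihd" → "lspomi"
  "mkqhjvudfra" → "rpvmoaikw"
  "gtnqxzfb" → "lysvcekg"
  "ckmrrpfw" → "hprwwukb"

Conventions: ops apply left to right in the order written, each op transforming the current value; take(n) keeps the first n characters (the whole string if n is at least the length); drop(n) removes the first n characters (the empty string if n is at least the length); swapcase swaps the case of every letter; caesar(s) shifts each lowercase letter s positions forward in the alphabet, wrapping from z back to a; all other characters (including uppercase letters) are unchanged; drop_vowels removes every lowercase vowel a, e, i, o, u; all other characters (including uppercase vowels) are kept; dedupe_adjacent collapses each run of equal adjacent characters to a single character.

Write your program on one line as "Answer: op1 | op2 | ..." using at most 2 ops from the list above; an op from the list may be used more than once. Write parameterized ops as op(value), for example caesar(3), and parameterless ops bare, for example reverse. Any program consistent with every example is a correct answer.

drop_vowels | caesar(5)

Check, running the answer program on each example:
  "ehagcxvvlfe" -> "hgcxvvlf" -> "mlhcaaqk"
  "gnaukjihd" -> "gnkjhd" -> "lspomi"
  "mkqhjvudfra" -> "mkqhjvdfr" -> "rpvmoaikw"
  "gtnqxzfb" -> "gtnqxzfb" -> "lysvcekg"
  "ckmrrpfw" -> "ckmrrpfw" -> "hprwwukb"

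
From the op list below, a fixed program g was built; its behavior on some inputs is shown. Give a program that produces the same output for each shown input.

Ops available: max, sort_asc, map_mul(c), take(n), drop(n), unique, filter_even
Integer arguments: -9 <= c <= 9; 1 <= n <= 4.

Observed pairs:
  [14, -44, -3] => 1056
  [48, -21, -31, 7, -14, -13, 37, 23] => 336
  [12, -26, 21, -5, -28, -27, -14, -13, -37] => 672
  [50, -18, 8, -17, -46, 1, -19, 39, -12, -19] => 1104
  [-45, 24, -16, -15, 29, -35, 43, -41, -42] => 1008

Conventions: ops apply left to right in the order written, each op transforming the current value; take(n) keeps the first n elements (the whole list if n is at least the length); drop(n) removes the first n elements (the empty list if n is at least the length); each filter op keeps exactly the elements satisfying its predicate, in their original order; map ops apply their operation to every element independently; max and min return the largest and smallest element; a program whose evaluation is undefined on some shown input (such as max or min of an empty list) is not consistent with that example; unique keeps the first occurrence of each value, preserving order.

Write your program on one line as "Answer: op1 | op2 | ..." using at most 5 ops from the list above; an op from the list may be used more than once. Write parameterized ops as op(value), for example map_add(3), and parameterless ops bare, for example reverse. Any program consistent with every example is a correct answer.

filter_even | map_mul(8) | map_mul(-3) | sort_asc | max

Check, running the answer program on each example:
  [14, -44, -3] -> [14, -44] -> [112, -352] -> [-336, 1056] -> [-336, 1056] -> 1056
  [48, -21, -31, 7, -14, -13, 37, 23] -> [48, -14] -> [384, -112] -> [-1152, 336] -> [-1152, 336] -> 336
  [12, -26, 21, -5, -28, -27, -14, -13, -37] -> [12, -26, -28, -14] -> [96, -208, -224, -112] -> [-288, 624, 672, 336] -> [-288, 336, 624, 672] -> 672
  [50, -18, 8, -17, -46, 1, -19, 39, -12, -19] -> [50, -18, 8, -46, -12] -> [400, -144, 64, -368, -96] -> [-1200, 432, -192, 1104, 288] -> [-1200, -192, 288, 432, 1104] -> 1104
  [-45, 24, -16, -15, 29, -35, 43, -41, -42] -> [24, -16, -42] -> [192, -128, -336] -> [-576, 384, 1008] -> [-576, 384, 1008] -> 1008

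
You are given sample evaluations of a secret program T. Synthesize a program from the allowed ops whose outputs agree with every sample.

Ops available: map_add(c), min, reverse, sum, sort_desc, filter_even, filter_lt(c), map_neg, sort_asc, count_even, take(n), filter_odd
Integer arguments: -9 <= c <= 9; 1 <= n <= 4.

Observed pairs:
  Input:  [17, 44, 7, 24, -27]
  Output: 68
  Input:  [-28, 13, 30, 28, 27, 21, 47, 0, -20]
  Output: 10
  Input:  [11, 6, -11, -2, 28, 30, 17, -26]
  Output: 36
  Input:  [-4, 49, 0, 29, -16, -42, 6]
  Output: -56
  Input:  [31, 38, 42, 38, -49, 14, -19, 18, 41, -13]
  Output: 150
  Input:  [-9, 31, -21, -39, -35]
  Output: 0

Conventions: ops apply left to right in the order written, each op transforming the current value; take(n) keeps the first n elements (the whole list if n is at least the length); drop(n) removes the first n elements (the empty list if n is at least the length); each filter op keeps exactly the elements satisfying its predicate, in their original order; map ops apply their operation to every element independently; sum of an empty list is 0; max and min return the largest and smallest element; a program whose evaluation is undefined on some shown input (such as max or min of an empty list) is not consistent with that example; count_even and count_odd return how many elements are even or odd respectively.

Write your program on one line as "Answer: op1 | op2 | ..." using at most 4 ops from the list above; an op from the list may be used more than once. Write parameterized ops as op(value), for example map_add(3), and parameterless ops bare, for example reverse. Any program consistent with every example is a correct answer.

filter_even | reverse | sum

Check, running the answer program on each example:
  [17, 44, 7, 24, -27] -> [44, 24] -> [24, 44] -> 68
  [-28, 13, 30, 28, 27, 21, 47, 0, -20] -> [-28, 30, 28, 0, -20] -> [-20, 0, 28, 30, -28] -> 10
  [11, 6, -11, -2, 28, 30, 17, -26] -> [6, -2, 28, 30, -26] -> [-26, 30, 28, -2, 6] -> 36
  [-4, 49, 0, 29, -16, -42, 6] -> [-4, 0, -16, -42, 6] -> [6, -42, -16, 0, -4] -> -56
  [31, 38, 42, 38, -49, 14, -19, 18, 41, -13] -> [38, 42, 38, 14, 18] -> [18, 14, 38, 42, 38] -> 150
  [-9, 31, -21, -39, -35] -> [] -> [] -> 0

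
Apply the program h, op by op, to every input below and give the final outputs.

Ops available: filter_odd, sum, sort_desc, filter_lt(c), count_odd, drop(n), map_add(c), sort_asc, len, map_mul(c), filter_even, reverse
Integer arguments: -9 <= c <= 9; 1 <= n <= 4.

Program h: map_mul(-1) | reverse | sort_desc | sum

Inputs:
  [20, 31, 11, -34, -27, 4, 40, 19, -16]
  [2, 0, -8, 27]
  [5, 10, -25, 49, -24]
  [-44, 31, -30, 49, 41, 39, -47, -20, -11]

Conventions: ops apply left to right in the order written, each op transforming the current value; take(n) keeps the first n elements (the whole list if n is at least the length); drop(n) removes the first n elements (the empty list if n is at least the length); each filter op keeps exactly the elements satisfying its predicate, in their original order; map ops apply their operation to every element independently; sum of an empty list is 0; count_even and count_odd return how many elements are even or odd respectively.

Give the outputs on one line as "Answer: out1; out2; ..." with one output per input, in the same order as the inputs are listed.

Execution, op by op:
  [20, 31, 11, -34, -27, 4, 40, 19, -16] -> [-20, -31, -11, 34, 27, -4, -40, -19, 16] -> [16, -19, -40, -4, 27, 34, -11, -31, -20] -> [34, 27, 16, -4, -11, -19, -20, -31, -40] -> -48
  [2, 0, -8, 27] -> [-2, 0, 8, -27] -> [-27, 8, 0, -2] -> [8, 0, -2, -27] -> -21
  [5, 10, -25, 49, -24] -> [-5, -10, 25, -49, 24] -> [24, -49, 25, -10, -5] -> [25, 24, -5, -10, -49] -> -15
  [-44, 31, -30, 49, 41, 39, -47, -20, -11] -> [44, -31, 30, -49, -41, -39, 47, 20, 11] -> [11, 20, 47, -39, -41, -49, 30, -31, 44] -> [47, 44, 30, 20, 11, -31, -39, -41, -49] -> -8

-48; -21; -15; -8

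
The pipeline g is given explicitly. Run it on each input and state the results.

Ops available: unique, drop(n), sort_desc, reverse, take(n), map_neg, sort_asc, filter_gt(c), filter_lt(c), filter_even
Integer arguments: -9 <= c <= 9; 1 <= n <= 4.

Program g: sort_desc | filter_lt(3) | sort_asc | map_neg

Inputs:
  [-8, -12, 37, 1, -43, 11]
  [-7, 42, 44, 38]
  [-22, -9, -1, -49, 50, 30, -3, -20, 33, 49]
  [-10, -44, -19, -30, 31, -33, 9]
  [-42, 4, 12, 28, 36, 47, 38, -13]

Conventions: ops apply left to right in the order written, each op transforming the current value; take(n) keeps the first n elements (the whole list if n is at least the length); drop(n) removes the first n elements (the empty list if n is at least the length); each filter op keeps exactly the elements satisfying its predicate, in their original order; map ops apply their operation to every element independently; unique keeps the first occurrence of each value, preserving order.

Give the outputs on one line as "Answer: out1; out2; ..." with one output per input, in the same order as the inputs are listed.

Execution, op by op:
  [-8, -12, 37, 1, -43, 11] -> [37, 11, 1, -8, -12, -43] -> [1, -8, -12, -43] -> [-43, -12, -8, 1] -> [43, 12, 8, -1]
  [-7, 42, 44, 38] -> [44, 42, 38, -7] -> [-7] -> [-7] -> [7]
  [-22, -9, -1, -49, 50, 30, -3, -20, 33, 49] -> [50, 49, 33, 30, -1, -3, -9, -20, -22, -49] -> [-1, -3, -9, -20, -22, -49] -> [-49, -22, -20, -9, -3, -1] -> [49, 22, 20, 9, 3, 1]
  [-10, -44, -19, -30, 31, -33, 9] -> [31, 9, -10, -19, -30, -33, -44] -> [-10, -19, -30, -33, -44] -> [-44, -33, -30, -19, -10] -> [44, 33, 30, 19, 10]
  [-42, 4, 12, 28, 36, 47, 38, -13] -> [47, 38, 36, 28, 12, 4, -13, -42] -> [-13, -42] -> [-42, -13] -> [42, 13]

[43, 12, 8, -1]; [7]; [49, 22, 20, 9, 3, 1]; [44, 33, 30, 19, 10]; [42, 13]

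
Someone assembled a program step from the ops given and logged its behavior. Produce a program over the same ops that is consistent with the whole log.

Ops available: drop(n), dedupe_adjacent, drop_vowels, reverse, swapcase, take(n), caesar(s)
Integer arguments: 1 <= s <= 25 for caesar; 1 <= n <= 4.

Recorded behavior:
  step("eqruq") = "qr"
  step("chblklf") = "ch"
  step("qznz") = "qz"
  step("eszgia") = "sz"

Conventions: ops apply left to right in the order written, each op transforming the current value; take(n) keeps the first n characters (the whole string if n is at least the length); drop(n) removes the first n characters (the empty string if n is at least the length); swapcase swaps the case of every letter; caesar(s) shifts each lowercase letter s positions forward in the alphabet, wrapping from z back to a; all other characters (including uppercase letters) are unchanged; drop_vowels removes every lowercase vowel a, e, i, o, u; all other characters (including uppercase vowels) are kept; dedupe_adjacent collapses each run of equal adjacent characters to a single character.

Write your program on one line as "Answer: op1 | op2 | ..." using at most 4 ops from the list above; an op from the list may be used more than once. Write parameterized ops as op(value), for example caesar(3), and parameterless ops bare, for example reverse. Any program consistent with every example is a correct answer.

reverse | drop_vowels | reverse | take(2)

Check, running the answer program on each example:
  "eqruq" -> "qurqe" -> "qrq" -> "qrq" -> "qr"
  "chblklf" -> "flklbhc" -> "flklbhc" -> "chblklf" -> "ch"
  "qznz" -> "znzq" -> "znzq" -> "qznz" -> "qz"
  "eszgia" -> "aigzse" -> "gzs" -> "szg" -> "sz"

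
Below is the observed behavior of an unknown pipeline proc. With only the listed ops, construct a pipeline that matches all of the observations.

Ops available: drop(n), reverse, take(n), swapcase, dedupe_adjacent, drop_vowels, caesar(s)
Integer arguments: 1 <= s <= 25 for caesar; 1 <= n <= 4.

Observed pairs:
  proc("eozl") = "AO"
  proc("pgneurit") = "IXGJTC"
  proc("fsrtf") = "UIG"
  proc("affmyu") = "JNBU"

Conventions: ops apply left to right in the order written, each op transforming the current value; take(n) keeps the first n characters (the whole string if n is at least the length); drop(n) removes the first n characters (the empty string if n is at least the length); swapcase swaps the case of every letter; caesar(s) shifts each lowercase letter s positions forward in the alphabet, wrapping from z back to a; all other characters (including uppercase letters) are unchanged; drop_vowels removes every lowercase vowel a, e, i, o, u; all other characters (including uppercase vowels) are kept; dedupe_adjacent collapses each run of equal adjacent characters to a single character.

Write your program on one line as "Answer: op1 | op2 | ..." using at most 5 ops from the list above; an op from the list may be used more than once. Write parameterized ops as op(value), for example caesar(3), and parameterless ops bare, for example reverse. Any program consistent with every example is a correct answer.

caesar(25) | drop(2) | reverse | caesar(16) | swapcase

Check, running the answer program on each example:
  "eozl" -> "dnyk" -> "yk" -> "ky" -> "ao" -> "AO"
  "pgneurit" -> "ofmdtqhs" -> "mdtqhs" -> "shqtdm" -> "ixgjtc" -> "IXGJTC"
  "fsrtf" -> "erqse" -> "qse" -> "esq" -> "uig" -> "UIG"
  "affmyu" -> "zeelxt" -> "elxt" -> "txle" -> "jnbu" -> "JNBU"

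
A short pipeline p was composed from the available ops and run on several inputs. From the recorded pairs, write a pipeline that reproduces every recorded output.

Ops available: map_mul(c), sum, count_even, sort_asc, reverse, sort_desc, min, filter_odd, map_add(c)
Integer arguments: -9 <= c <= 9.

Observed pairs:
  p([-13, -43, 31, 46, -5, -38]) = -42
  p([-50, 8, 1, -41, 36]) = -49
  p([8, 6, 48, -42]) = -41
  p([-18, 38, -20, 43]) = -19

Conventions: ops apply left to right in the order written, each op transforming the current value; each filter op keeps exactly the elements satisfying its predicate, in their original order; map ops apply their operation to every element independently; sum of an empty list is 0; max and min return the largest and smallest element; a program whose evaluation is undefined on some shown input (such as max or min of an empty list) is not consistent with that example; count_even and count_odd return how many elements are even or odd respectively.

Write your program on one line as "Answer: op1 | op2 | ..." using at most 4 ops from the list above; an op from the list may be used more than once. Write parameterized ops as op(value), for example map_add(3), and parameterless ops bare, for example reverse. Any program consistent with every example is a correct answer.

sort_desc | map_add(5) | map_add(-4) | min

Check, running the answer program on each example:
  [-13, -43, 31, 46, -5, -38] -> [46, 31, -5, -13, -38, -43] -> [51, 36, 0, -8, -33, -38] -> [47, 32, -4, -12, -37, -42] -> -42
  [-50, 8, 1, -41, 36] -> [36, 8, 1, -41, -50] -> [41, 13, 6, -36, -45] -> [37, 9, 2, -40, -49] -> -49
  [8, 6, 48, -42] -> [48, 8, 6, -42] -> [53, 13, 11, -37] -> [49, 9, 7, -41] -> -41
  [-18, 38, -20, 43] -> [43, 38, -18, -20] -> [48, 43, -13, -15] -> [44, 39, -17, -19] -> -19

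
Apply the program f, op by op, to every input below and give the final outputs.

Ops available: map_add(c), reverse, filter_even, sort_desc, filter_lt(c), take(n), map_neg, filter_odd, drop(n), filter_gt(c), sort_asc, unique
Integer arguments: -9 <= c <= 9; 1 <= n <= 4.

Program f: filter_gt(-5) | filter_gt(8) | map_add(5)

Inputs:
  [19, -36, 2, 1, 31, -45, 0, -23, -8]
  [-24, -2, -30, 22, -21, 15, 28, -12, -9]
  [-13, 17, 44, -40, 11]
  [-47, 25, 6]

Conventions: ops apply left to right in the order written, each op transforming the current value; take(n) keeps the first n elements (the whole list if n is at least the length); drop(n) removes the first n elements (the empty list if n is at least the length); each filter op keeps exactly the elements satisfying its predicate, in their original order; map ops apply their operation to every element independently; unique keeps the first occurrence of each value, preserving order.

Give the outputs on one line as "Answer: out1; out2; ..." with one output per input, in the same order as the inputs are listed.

Execution, op by op:
  [19, -36, 2, 1, 31, -45, 0, -23, -8] -> [19, 2, 1, 31, 0] -> [19, 31] -> [24, 36]
  [-24, -2, -30, 22, -21, 15, 28, -12, -9] -> [-2, 22, 15, 28] -> [22, 15, 28] -> [27, 20, 33]
  [-13, 17, 44, -40, 11] -> [17, 44, 11] -> [17, 44, 11] -> [22, 49, 16]
  [-47, 25, 6] -> [25, 6] -> [25] -> [30]

[24, 36]; [27, 20, 33]; [22, 49, 16]; [30]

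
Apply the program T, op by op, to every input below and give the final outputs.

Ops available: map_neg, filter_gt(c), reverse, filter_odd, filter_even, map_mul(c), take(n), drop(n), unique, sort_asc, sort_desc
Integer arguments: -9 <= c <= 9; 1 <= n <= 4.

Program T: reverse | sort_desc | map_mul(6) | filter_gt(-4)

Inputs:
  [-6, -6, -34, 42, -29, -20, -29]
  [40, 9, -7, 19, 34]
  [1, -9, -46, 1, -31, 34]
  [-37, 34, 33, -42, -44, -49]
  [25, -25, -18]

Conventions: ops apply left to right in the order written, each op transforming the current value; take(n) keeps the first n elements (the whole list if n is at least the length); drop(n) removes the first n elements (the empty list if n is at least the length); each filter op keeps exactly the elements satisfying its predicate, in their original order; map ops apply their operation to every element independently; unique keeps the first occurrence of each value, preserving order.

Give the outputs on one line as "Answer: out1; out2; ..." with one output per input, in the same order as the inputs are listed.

[252]; [240, 204, 114, 54]; [204, 6, 6]; [204, 198]; [150]

Execution, op by op:
  [-6, -6, -34, 42, -29, -20, -29] -> [-29, -20, -29, 42, -34, -6, -6] -> [42, -6, -6, -20, -29, -29, -34] -> [252, -36, -36, -120, -174, -174, -204] -> [252]
  [40, 9, -7, 19, 34] -> [34, 19, -7, 9, 40] -> [40, 34, 19, 9, -7] -> [240, 204, 114, 54, -42] -> [240, 204, 114, 54]
  [1, -9, -46, 1, -31, 34] -> [34, -31, 1, -46, -9, 1] -> [34, 1, 1, -9, -31, -46] -> [204, 6, 6, -54, -186, -276] -> [204, 6, 6]
  [-37, 34, 33, -42, -44, -49] -> [-49, -44, -42, 33, 34, -37] -> [34, 33, -37, -42, -44, -49] -> [204, 198, -222, -252, -264, -294] -> [204, 198]
  [25, -25, -18] -> [-18, -25, 25] -> [25, -18, -25] -> [150, -108, -150] -> [150]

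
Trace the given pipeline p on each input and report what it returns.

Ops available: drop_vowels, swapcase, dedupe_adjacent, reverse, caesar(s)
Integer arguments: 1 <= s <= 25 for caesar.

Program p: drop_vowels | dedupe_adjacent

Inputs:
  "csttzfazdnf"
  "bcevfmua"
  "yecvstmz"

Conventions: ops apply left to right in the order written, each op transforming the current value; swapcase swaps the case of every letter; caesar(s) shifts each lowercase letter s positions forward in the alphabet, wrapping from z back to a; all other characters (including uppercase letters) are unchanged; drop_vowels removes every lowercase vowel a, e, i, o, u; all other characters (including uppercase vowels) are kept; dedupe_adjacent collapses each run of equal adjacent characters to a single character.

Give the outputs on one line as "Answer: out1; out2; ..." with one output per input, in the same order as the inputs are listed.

Execution, op by op:
  "csttzfazdnf" -> "csttzfzdnf" -> "cstzfzdnf"
  "bcevfmua" -> "bcvfm" -> "bcvfm"
  "yecvstmz" -> "ycvstmz" -> "ycvstmz"

"cstzfzdnf"; "bcvfm"; "ycvstmz"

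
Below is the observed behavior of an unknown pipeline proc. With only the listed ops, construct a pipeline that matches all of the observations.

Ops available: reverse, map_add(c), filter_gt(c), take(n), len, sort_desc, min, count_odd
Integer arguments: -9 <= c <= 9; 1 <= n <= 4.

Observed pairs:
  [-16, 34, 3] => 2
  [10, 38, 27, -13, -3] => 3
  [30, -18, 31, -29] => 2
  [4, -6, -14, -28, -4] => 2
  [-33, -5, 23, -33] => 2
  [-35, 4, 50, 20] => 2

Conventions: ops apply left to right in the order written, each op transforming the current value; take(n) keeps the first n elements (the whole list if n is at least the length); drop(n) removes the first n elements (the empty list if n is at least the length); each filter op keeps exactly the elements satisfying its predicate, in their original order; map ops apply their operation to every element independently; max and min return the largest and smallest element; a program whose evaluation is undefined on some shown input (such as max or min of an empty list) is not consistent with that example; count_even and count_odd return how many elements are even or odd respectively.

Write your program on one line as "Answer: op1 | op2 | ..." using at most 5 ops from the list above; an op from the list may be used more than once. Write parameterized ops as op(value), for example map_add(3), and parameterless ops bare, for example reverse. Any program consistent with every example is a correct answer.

take(3) | filter_gt(-8) | map_add(-9) | map_add(-2) | len

Check, running the answer program on each example:
  [-16, 34, 3] -> [-16, 34, 3] -> [34, 3] -> [25, -6] -> [23, -8] -> 2
  [10, 38, 27, -13, -3] -> [10, 38, 27] -> [10, 38, 27] -> [1, 29, 18] -> [-1, 27, 16] -> 3
  [30, -18, 31, -29] -> [30, -18, 31] -> [30, 31] -> [21, 22] -> [19, 20] -> 2
  [4, -6, -14, -28, -4] -> [4, -6, -14] -> [4, -6] -> [-5, -15] -> [-7, -17] -> 2
  [-33, -5, 23, -33] -> [-33, -5, 23] -> [-5, 23] -> [-14, 14] -> [-16, 12] -> 2
  [-35, 4, 50, 20] -> [-35, 4, 50] -> [4, 50] -> [-5, 41] -> [-7, 39] -> 2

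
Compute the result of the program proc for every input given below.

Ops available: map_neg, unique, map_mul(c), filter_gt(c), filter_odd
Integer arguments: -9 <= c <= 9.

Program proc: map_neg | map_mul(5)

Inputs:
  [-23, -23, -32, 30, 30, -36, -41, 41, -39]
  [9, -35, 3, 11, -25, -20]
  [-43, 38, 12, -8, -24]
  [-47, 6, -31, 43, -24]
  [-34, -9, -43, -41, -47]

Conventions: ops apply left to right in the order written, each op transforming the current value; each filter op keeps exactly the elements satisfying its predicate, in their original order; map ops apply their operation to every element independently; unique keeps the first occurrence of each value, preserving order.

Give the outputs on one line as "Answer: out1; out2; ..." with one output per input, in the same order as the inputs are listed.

[115, 115, 160, -150, -150, 180, 205, -205, 195]; [-45, 175, -15, -55, 125, 100]; [215, -190, -60, 40, 120]; [235, -30, 155, -215, 120]; [170, 45, 215, 205, 235]

Execution, op by op:
  [-23, -23, -32, 30, 30, -36, -41, 41, -39] -> [23, 23, 32, -30, -30, 36, 41, -41, 39] -> [115, 115, 160, -150, -150, 180, 205, -205, 195]
  [9, -35, 3, 11, -25, -20] -> [-9, 35, -3, -11, 25, 20] -> [-45, 175, -15, -55, 125, 100]
  [-43, 38, 12, -8, -24] -> [43, -38, -12, 8, 24] -> [215, -190, -60, 40, 120]
  [-47, 6, -31, 43, -24] -> [47, -6, 31, -43, 24] -> [235, -30, 155, -215, 120]
  [-34, -9, -43, -41, -47] -> [34, 9, 43, 41, 47] -> [170, 45, 215, 205, 235]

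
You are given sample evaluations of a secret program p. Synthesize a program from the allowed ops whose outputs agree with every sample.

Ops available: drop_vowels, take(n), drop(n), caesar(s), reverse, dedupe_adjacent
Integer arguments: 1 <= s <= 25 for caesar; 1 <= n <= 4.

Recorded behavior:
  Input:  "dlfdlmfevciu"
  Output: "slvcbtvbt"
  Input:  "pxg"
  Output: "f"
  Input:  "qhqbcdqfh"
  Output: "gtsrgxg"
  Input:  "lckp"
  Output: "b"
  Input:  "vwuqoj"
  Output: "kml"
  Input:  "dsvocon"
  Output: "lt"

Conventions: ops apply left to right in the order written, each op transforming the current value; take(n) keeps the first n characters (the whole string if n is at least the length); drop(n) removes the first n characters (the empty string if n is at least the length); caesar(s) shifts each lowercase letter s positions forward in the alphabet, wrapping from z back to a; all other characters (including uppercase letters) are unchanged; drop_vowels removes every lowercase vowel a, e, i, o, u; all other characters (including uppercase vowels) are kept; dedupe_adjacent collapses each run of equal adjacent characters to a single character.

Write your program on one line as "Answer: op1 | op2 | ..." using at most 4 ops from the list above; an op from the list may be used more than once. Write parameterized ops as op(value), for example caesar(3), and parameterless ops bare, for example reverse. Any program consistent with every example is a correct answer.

caesar(16) | drop_vowels | reverse | drop(2)

Check, running the answer program on each example:
  "dlfdlmfevciu" -> "tbvtbcvulsyk" -> "tbvtbcvlsyk" -> "kyslvcbtvbt" -> "slvcbtvbt"
  "pxg" -> "fnw" -> "fnw" -> "wnf" -> "f"
  "qhqbcdqfh" -> "gxgrstgvx" -> "gxgrstgvx" -> "xvgtsrgxg" -> "gtsrgxg"
  "lckp" -> "bsaf" -> "bsf" -> "fsb" -> "b"
  "vwuqoj" -> "lmkgez" -> "lmkgz" -> "zgkml" -> "kml"
  "dsvocon" -> "tilesed" -> "tlsd" -> "dslt" -> "lt"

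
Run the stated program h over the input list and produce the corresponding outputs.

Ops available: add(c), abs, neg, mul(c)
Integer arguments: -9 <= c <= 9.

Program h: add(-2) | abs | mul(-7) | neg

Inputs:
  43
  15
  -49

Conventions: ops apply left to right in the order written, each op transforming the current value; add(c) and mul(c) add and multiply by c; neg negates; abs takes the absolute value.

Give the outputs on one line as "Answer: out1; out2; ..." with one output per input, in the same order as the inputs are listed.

287; 91; 357

Execution, op by op:
  43 -> 41 -> 41 -> -287 -> 287
  15 -> 13 -> 13 -> -91 -> 91
  -49 -> -51 -> 51 -> -357 -> 357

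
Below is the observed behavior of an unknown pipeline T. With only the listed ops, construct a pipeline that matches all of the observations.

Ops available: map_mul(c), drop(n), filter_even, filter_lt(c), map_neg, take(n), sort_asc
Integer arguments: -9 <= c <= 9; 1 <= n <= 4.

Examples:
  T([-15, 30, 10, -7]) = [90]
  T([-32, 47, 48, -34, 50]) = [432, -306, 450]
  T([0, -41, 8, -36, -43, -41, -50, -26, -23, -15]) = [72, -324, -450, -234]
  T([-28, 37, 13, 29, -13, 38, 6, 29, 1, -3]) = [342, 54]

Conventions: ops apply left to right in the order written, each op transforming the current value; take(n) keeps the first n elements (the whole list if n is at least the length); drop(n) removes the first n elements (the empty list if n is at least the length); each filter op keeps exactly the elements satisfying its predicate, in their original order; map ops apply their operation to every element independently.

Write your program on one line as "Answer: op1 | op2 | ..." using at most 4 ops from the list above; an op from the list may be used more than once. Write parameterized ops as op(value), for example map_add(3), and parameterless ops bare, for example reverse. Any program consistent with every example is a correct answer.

map_mul(9) | filter_even | drop(1)

Check, running the answer program on each example:
  [-15, 30, 10, -7] -> [-135, 270, 90, -63] -> [270, 90] -> [90]
  [-32, 47, 48, -34, 50] -> [-288, 423, 432, -306, 450] -> [-288, 432, -306, 450] -> [432, -306, 450]
  [0, -41, 8, -36, -43, -41, -50, -26, -23, -15] -> [0, -369, 72, -324, -387, -369, -450, -234, -207, -135] -> [0, 72, -324, -450, -234] -> [72, -324, -450, -234]
  [-28, 37, 13, 29, -13, 38, 6, 29, 1, -3] -> [-252, 333, 117, 261, -117, 342, 54, 261, 9, -27] -> [-252, 342, 54] -> [342, 54]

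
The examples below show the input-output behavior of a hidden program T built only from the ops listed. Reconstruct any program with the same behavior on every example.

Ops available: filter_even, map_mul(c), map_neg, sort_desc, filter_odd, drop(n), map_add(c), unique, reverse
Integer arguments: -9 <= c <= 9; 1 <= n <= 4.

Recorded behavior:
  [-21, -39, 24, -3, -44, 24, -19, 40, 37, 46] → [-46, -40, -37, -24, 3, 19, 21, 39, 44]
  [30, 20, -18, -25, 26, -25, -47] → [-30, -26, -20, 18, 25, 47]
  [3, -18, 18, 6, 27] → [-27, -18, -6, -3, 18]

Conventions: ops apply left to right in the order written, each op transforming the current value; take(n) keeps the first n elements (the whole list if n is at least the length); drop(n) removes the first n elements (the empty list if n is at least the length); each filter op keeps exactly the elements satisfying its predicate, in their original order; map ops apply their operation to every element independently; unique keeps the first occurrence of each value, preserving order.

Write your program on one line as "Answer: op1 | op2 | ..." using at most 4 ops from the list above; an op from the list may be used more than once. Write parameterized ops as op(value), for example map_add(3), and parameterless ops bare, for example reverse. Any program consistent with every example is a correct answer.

reverse | sort_desc | unique | map_neg

Check, running the answer program on each example:
  [-21, -39, 24, -3, -44, 24, -19, 40, 37, 46] -> [46, 37, 40, -19, 24, -44, -3, 24, -39, -21] -> [46, 40, 37, 24, 24, -3, -19, -21, -39, -44] -> [46, 40, 37, 24, -3, -19, -21, -39, -44] -> [-46, -40, -37, -24, 3, 19, 21, 39, 44]
  [30, 20, -18, -25, 26, -25, -47] -> [-47, -25, 26, -25, -18, 20, 30] -> [30, 26, 20, -18, -25, -25, -47] -> [30, 26, 20, -18, -25, -47] -> [-30, -26, -20, 18, 25, 47]
  [3, -18, 18, 6, 27] -> [27, 6, 18, -18, 3] -> [27, 18, 6, 3, -18] -> [27, 18, 6, 3, -18] -> [-27, -18, -6, -3, 18]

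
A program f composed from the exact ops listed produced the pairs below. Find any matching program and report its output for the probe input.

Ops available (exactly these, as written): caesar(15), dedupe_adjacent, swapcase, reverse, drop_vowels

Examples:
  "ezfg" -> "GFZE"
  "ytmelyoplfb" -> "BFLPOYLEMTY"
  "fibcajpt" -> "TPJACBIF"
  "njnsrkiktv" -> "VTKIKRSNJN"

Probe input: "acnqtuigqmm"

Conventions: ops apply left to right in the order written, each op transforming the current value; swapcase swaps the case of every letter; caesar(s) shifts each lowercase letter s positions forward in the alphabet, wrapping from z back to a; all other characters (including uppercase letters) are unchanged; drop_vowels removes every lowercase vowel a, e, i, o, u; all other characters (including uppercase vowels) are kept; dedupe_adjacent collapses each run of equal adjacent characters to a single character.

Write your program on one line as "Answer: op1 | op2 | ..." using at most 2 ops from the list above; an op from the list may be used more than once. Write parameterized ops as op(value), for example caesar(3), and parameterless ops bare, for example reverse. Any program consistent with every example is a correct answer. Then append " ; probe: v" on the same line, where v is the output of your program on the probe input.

reverse | swapcase ; probe: "MMQGIUTQNCA"

Check, running the answer program on each example:
  "ezfg" -> "gfze" -> "GFZE"
  "ytmelyoplfb" -> "bflpoylemty" -> "BFLPOYLEMTY"
  "fibcajpt" -> "tpjacbif" -> "TPJACBIF"
  "njnsrkiktv" -> "vtkikrsnjn" -> "VTKIKRSNJN"
  probe: "acnqtuigqmm" -> "mmqgiutqnca" -> "MMQGIUTQNCA"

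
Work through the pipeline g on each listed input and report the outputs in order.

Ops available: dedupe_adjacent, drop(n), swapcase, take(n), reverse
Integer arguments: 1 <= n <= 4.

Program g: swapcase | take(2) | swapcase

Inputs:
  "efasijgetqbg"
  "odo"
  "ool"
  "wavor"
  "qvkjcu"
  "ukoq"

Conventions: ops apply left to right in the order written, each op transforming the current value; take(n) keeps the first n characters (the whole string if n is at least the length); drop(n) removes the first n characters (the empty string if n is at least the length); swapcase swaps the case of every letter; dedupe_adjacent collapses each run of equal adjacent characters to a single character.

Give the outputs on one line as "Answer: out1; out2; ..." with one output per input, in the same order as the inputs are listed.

"ef"; "od"; "oo"; "wa"; "qv"; "uk"

Execution, op by op:
  "efasijgetqbg" -> "EFASIJGETQBG" -> "EF" -> "ef"
  "odo" -> "ODO" -> "OD" -> "od"
  "ool" -> "OOL" -> "OO" -> "oo"
  "wavor" -> "WAVOR" -> "WA" -> "wa"
  "qvkjcu" -> "QVKJCU" -> "QV" -> "qv"
  "ukoq" -> "UKOQ" -> "UK" -> "uk"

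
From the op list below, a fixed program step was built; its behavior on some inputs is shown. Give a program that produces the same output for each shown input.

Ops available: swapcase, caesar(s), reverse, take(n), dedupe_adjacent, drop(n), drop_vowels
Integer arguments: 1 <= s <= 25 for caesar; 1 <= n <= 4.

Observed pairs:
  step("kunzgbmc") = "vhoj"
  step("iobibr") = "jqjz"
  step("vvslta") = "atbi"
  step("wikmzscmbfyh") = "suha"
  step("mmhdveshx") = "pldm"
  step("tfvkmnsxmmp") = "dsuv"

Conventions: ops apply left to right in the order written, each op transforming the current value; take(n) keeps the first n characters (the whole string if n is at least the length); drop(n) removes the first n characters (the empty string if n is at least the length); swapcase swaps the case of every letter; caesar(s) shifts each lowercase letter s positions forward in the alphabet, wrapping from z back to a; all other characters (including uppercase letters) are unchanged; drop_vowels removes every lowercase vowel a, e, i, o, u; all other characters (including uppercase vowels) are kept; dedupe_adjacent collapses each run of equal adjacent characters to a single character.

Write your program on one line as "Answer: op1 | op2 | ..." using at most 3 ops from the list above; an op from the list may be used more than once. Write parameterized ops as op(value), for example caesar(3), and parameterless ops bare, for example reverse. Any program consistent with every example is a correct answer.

drop(2) | caesar(8) | take(4)

Check, running the answer program on each example:
  "kunzgbmc" -> "nzgbmc" -> "vhojuk" -> "vhoj"
  "iobibr" -> "bibr" -> "jqjz" -> "jqjz"
  "vvslta" -> "slta" -> "atbi" -> "atbi"
  "wikmzscmbfyh" -> "kmzscmbfyh" -> "suhakujngp" -> "suha"
  "mmhdveshx" -> "hdveshx" -> "pldmapf" -> "pldm"
  "tfvkmnsxmmp" -> "vkmnsxmmp" -> "dsuvafuux" -> "dsuv"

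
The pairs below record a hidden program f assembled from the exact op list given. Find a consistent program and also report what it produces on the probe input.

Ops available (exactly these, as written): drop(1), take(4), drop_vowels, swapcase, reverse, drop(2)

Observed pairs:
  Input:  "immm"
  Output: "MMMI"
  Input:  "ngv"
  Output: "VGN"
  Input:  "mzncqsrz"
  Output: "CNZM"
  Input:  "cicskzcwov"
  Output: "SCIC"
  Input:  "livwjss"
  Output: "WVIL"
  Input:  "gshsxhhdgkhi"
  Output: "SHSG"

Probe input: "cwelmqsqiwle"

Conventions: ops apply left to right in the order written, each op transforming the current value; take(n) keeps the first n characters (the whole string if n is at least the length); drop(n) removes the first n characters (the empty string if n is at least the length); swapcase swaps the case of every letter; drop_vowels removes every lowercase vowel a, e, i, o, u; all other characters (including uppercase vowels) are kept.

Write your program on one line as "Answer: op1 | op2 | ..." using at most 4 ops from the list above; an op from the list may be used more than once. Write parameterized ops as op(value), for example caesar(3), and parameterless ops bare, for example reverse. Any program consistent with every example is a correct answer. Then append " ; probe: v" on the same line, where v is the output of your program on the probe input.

swapcase | take(4) | reverse ; probe: "LEWC"

Check, running the answer program on each example:
  "immm" -> "IMMM" -> "IMMM" -> "MMMI"
  "ngv" -> "NGV" -> "NGV" -> "VGN"
  "mzncqsrz" -> "MZNCQSRZ" -> "MZNC" -> "CNZM"
  "cicskzcwov" -> "CICSKZCWOV" -> "CICS" -> "SCIC"
  "livwjss" -> "LIVWJSS" -> "LIVW" -> "WVIL"
  "gshsxhhdgkhi" -> "GSHSXHHDGKHI" -> "GSHS" -> "SHSG"
  probe: "cwelmqsqiwle" -> "CWELMQSQIWLE" -> "CWEL" -> "LEWC"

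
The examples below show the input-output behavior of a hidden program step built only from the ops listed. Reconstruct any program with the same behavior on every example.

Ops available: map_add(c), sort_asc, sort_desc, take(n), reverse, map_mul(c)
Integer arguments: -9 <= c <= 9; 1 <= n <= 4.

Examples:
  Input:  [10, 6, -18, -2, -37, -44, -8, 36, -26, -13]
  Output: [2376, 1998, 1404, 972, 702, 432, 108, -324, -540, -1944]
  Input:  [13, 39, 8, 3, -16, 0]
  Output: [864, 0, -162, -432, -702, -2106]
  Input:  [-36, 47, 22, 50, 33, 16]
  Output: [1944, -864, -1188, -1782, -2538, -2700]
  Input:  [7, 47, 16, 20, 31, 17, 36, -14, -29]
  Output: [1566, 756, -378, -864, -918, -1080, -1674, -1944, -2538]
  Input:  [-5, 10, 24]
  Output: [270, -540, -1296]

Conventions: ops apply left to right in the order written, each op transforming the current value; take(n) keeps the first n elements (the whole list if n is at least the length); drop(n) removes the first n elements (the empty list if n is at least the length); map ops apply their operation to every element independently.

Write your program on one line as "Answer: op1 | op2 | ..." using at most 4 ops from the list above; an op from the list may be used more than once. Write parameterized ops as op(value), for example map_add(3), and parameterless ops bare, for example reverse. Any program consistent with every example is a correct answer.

map_mul(-9) | map_mul(6) | sort_desc

Check, running the answer program on each example:
  [10, 6, -18, -2, -37, -44, -8, 36, -26, -13] -> [-90, -54, 162, 18, 333, 396, 72, -324, 234, 117] -> [-540, -324, 972, 108, 1998, 2376, 432, -1944, 1404, 702] -> [2376, 1998, 1404, 972, 702, 432, 108, -324, -540, -1944]
  [13, 39, 8, 3, -16, 0] -> [-117, -351, -72, -27, 144, 0] -> [-702, -2106, -432, -162, 864, 0] -> [864, 0, -162, -432, -702, -2106]
  [-36, 47, 22, 50, 33, 16] -> [324, -423, -198, -450, -297, -144] -> [1944, -2538, -1188, -2700, -1782, -864] -> [1944, -864, -1188, -1782, -2538, -2700]
  [7, 47, 16, 20, 31, 17, 36, -14, -29] -> [-63, -423, -144, -180, -279, -153, -324, 126, 261] -> [-378, -2538, -864, -1080, -1674, -918, -1944, 756, 1566] -> [1566, 756, -378, -864, -918, -1080, -1674, -1944, -2538]
  [-5, 10, 24] -> [45, -90, -216] -> [270, -540, -1296] -> [270, -540, -1296]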